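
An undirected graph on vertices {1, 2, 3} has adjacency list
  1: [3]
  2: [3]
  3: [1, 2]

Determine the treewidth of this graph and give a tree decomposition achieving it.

The largest bag has 2 vertices, giving width 1; this decomposition certifies tw(G) ≤ 1. Since G has at least one edge (e.g. 2–3), it is not an edgeless graph, so tw(G) ≥ 1. The upper and lower bounds meet at 1, so that is the treewidth.

Treewidth 1.
One optimal decomposition is:
Bags: B1 = {2, 3}  B2 = {1, 3}
Tree: B1–B2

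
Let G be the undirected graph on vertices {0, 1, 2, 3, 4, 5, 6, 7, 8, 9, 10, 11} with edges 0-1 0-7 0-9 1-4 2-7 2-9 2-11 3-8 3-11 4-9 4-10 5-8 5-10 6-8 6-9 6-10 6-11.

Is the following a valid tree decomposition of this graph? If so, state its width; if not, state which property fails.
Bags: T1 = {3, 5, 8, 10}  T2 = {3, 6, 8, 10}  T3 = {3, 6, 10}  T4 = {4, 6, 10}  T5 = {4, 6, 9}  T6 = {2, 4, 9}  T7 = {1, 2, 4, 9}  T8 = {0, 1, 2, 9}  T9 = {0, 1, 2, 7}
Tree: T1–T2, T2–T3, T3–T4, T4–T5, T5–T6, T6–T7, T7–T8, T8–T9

No — vertex 11 appears in no bag.

A tree decomposition must satisfy three properties: every vertex lies in some bag; for every edge, both endpoints lie together in some bag; and for every vertex, the bags containing it form a connected subtree. Here vertex 11 appears in no bag, so the decomposition is invalid.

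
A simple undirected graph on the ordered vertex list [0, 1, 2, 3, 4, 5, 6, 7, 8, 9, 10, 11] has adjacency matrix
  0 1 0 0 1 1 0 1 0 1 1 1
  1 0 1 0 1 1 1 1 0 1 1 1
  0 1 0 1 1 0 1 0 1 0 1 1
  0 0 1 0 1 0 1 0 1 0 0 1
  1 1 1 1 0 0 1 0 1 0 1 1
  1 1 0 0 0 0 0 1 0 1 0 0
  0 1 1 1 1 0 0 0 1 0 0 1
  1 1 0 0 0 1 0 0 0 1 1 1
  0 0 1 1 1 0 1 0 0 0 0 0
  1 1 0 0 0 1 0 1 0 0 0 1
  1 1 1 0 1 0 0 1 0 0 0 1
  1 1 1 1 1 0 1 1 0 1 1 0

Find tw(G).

4

A width-4 tree decomposition is:
Bags: B1 = {1, 2, 4, 6, 11}  B2 = {2, 3, 4, 6, 11}  B3 = {1, 2, 4, 10, 11}  B4 = {0, 1, 4, 10, 11}  B5 = {2, 3, 4, 6, 8}  B6 = {0, 1, 7, 10, 11}  B7 = {0, 1, 7, 9, 11}  B8 = {0, 1, 5, 7, 9}
Tree: B1–B2, B1–B3, B3–B4, B2–B5, B4–B6, B6–B7, B7–B8
Every bag has size at most 5, so the width is 5 − 1 = 4 and tw(G) ≤ 4. On the other hand G contains the 5-clique {2, 3, 4, 6, 8}. A clique must lie in a single bag of any decomposition, so no decomposition can have width below 4. Therefore the treewidth is 4.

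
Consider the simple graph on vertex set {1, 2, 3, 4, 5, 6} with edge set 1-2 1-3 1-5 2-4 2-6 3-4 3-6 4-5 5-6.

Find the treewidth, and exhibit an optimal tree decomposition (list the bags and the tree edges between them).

Each bag holds 4 vertices, so the decomposition has width 3, which upper-bounds the treewidth. For the lower bound: the 4 vertex sets {4,5}, {1,2}, {3}, {6} are disjoint, each induces a connected subgraph, and every pair is joined by at least one edge of G. Contracting each set to a single vertex therefore yields K_{4} as a minor, and since treewidth is minor-monotone, tw(G) ≥ tw(K_{4}) = 3. Therefore the treewidth is 3.

Treewidth 3.
Bags: B1 = {2, 3, 4, 5}  B2 = {1, 2, 3, 5}  B3 = {2, 3, 5, 6}
Tree: B1–B2, B2–B3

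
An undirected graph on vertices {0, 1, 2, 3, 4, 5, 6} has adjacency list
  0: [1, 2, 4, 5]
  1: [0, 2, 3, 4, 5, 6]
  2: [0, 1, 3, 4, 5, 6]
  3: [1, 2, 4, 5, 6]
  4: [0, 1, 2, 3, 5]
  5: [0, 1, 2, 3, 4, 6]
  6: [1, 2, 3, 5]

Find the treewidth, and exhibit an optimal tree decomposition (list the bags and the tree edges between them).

The largest bag has 5 vertices, giving width 4; this decomposition certifies tw(G) ≤ 4. For the lower bound, the 5 vertices {0, 1, 2, 4, 5} are pairwise adjacent, and any tree decomposition puts a clique entirely inside one bag — forcing width ≥ 4. The upper and lower bounds meet at 4, so that is the treewidth.

Treewidth 4.
One optimal decomposition is:
Bags: B1 = {1, 2, 3, 5, 6}  B2 = {1, 2, 3, 4, 5}  B3 = {0, 1, 2, 4, 5}
Tree: B1–B2, B2–B3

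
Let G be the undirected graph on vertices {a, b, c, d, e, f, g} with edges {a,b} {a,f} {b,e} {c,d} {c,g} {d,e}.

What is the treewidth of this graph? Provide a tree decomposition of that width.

The largest bag has 2 vertices, giving width 1; this decomposition certifies tw(G) ≤ 1. Since G has at least one edge (e.g. f–a), it is not an edgeless graph, so tw(G) ≥ 1. Combining the bounds, tw(G) = 1.

Treewidth 1.
Bags: B1 = {a, f}  B2 = {a, b}  B3 = {b, e}  B4 = {d, e}  B5 = {c, d}  B6 = {c, g}
Tree: B1–B2, B2–B3, B3–B4, B4–B5, B5–B6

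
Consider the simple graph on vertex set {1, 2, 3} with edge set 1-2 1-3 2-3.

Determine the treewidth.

A width-2 tree decomposition is:
Bags: B1 = {1, 2, 3}
Tree: (single bag)
With just one bag of size 3, the width is 3 − 1 = 2, so tw(G) ≤ 2. On the other hand G contains the 3-clique {1, 2, 3}. A clique must lie in a single bag of any decomposition, so no decomposition can have width below 2. Hence tw(G) = 2 exactly.

2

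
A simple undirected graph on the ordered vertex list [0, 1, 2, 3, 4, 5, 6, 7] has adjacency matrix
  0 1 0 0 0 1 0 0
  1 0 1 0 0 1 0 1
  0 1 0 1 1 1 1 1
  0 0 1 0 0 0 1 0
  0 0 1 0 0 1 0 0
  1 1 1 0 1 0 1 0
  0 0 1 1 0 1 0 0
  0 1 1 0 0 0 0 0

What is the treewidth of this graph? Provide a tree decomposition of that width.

Every bag has size at most 3, so the width is 3 − 1 = 2 and tw(G) ≤ 2. Conversely, {0, 1, 5} is a clique of size 3, and the vertices of any clique must share a bag in every tree decomposition; so some bag has ≥ 3 vertices and tw(G) ≥ 2. Combining the bounds, tw(G) = 2.

Treewidth 2.
One optimal decomposition is:
Bags: B1 = {2, 5, 6}  B2 = {1, 2, 5}  B3 = {1, 2, 7}  B4 = {0, 1, 5}  B5 = {2, 3, 6}  B6 = {2, 4, 5}
Tree: B1–B2, B2–B3, B2–B4, B1–B5, B1–B6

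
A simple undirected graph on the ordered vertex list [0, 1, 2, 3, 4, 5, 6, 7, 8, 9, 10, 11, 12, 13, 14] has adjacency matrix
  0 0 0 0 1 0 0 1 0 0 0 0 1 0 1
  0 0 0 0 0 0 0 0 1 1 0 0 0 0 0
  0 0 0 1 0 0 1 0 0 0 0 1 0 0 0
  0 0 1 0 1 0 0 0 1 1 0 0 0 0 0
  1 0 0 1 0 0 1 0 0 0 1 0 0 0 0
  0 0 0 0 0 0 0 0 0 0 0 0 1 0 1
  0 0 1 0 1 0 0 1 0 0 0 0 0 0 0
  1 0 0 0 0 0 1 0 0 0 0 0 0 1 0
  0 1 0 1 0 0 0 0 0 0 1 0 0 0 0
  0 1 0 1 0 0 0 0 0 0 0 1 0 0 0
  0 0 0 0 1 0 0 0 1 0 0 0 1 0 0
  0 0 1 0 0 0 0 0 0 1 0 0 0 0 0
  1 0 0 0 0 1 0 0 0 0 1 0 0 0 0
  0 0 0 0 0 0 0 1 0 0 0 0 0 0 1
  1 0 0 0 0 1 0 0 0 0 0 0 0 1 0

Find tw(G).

3

A width-3 tree decomposition is:
Bags: B1 = {1, 2, 9, 11}  B2 = {1, 2, 3, 9}  B3 = {1, 2, 3, 8}  B4 = {2, 3, 6, 8}  B5 = {3, 4, 6, 8}  B6 = {4, 6, 8, 10}  B7 = {4, 6, 7, 10}  B8 = {0, 4, 7, 10}  B9 = {0, 7, 10, 12}  B10 = {0, 7, 12, 13}  B11 = {0, 12, 13, 14}  B12 = {5, 12, 13, 14}
Tree: B1–B2, B2–B3, B3–B4, B4–B5, B5–B6, B6–B7, B7–B8, B8–B9, B9–B10, B10–B11, B11–B12
Every bag has size at most 4, so the width is 4 − 1 = 3 and tw(G) ≤ 3. For the lower bound: the 4 vertex sets {1,9,11}, {2}, {3}, {4,6,8,10} are disjoint, each induces a connected subgraph, and every pair is joined by at least one edge of G. Contracting each set to a single vertex therefore yields K_{4} as a minor, and since treewidth is minor-monotone, tw(G) ≥ tw(K_{4}) = 3. The upper and lower bounds meet at 3, so that is the treewidth.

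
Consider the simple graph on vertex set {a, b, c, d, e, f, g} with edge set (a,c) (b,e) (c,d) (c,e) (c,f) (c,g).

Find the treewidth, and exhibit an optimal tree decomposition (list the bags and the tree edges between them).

Every bag has size at most 2, so the width is 2 − 1 = 1 and tw(G) ≤ 1. G has an edge, so its treewidth is at least 1. Hence tw(G) = 1 exactly.

Treewidth 1.
One optimal decomposition is:
Bags: B1 = {c, g}  B2 = {c, f}  B3 = {c, e}  B4 = {c, d}  B5 = {a, c}  B6 = {b, e}
Tree: B1–B2, B1–B3, B1–B4, B2–B5, B3–B6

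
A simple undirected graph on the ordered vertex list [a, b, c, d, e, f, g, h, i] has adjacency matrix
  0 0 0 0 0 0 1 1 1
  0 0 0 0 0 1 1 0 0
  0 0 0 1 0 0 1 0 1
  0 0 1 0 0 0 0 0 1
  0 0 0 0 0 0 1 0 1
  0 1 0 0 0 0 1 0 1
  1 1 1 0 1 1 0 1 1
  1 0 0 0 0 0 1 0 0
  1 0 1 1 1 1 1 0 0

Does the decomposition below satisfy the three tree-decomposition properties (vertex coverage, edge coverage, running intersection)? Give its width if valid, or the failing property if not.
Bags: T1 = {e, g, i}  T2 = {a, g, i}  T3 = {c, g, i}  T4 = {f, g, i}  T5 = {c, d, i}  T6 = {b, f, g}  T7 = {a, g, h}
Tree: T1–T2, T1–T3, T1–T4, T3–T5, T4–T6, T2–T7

Yes; width 2.

Every vertex of G appears in some bag (union = {a, b, c, d, e, f, g, h, i}); every edge is covered by a bag; and for each vertex v the set of bags containing v is connected in the bag tree. The decomposition is therefore valid. The largest bag has 3 vertices, so the width is 2.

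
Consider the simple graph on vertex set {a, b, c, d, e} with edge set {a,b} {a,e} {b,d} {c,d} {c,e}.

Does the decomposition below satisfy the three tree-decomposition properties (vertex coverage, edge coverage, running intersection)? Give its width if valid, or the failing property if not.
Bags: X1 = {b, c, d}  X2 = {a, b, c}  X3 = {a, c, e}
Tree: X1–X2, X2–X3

Every vertex of G appears in some bag (union = {a, b, c, d, e}); every edge is covered by a bag; and for each vertex v the set of bags containing v is connected in the bag tree. The decomposition is therefore valid. The largest bag has 3 vertices, so the width is 2.

Yes; width 2.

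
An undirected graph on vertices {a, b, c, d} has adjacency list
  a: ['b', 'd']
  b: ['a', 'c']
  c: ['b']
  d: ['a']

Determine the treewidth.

1

A width-1 tree decomposition is:
Bags: B1 = {a, d}  B2 = {a, b}  B3 = {b, c}
Tree: B1–B2, B2–B3
Every bag has size at most 2, so the width is 2 − 1 = 1 and tw(G) ≤ 1. Since G has at least one edge (e.g. d–a), it is not an edgeless graph, so tw(G) ≥ 1. The upper and lower bounds meet at 1, so that is the treewidth.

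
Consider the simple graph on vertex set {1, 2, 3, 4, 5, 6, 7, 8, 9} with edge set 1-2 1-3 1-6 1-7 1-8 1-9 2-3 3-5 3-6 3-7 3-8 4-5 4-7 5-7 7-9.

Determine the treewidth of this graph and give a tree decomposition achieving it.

The largest bag has 3 vertices, giving width 2; this decomposition certifies tw(G) ≤ 2. Conversely, {1, 7, 9} is a clique of size 3, and the vertices of any clique must share a bag in every tree decomposition; so some bag has ≥ 3 vertices and tw(G) ≥ 2. Therefore the treewidth is 2.

Treewidth 2.
One such decomposition:
Bags: B1 = {1, 3, 7}  B2 = {1, 7, 9}  B3 = {1, 3, 6}  B4 = {1, 3, 8}  B5 = {1, 2, 3}  B6 = {3, 5, 7}  B7 = {4, 5, 7}
Tree: B1–B2, B1–B3, B1–B4, B3–B5, B1–B6, B6–B7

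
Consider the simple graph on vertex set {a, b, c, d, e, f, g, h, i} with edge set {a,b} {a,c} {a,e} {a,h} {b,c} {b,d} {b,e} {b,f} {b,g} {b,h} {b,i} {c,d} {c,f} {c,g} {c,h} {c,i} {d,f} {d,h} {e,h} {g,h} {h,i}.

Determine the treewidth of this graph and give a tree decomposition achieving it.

The largest bag has 4 vertices, giving width 3; this decomposition certifies tw(G) ≤ 3. Conversely, {a, b, e, h} is a clique of size 4, and the vertices of any clique must share a bag in every tree decomposition; so some bag has ≥ 4 vertices and tw(G) ≥ 3. Therefore the treewidth is 3.

Treewidth 3.
One such decomposition:
Bags: B1 = {b, c, d, h}  B2 = {b, c, d, f}  B3 = {a, b, c, h}  B4 = {b, c, g, h}  B5 = {b, c, h, i}  B6 = {a, b, e, h}
Tree: B1–B2, B1–B3, B3–B4, B1–B5, B3–B6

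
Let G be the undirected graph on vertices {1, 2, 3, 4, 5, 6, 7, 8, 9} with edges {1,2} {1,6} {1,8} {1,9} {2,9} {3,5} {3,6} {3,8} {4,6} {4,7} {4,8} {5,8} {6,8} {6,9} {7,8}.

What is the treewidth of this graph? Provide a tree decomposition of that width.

Treewidth 2.
One optimal decomposition is:
Bags: B1 = {3, 6, 8}  B2 = {1, 6, 8}  B3 = {1, 6, 9}  B4 = {4, 6, 8}  B5 = {3, 5, 8}  B6 = {4, 7, 8}  B7 = {1, 2, 9}
Tree: B1–B2, B2–B3, B1–B4, B1–B5, B4–B6, B3–B7

The largest bag has 3 vertices, giving width 2; this decomposition certifies tw(G) ≤ 2. Conversely, {3, 5, 8} is a clique of size 3, and the vertices of any clique must share a bag in every tree decomposition; so some bag has ≥ 3 vertices and tw(G) ≥ 2. Combining the bounds, tw(G) = 2.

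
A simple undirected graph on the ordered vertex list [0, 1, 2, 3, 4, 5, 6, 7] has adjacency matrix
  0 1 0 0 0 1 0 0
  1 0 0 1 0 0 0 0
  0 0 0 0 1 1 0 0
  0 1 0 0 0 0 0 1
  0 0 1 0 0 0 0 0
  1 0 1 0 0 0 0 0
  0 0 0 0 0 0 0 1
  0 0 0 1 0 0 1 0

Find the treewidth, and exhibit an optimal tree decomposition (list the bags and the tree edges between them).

Treewidth 1.
Bags: B1 = {2, 4}  B2 = {2, 5}  B3 = {0, 5}  B4 = {0, 1}  B5 = {1, 3}  B6 = {3, 7}  B7 = {6, 7}
Tree: B1–B2, B2–B3, B3–B4, B4–B5, B5–B6, B6–B7

The largest bag has 2 vertices, giving width 1; this decomposition certifies tw(G) ≤ 1. G has an edge, so its treewidth is at least 1. Hence tw(G) = 1 exactly.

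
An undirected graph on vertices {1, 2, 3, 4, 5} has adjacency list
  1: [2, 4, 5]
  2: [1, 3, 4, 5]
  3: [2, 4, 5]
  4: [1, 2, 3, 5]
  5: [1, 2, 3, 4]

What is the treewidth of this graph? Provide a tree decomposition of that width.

Every bag has size at most 4, so the width is 4 − 1 = 3 and tw(G) ≤ 3. On the other hand G contains the 4-clique {1, 2, 4, 5}. A clique must lie in a single bag of any decomposition, so no decomposition can have width below 3. Therefore the treewidth is 3.

Treewidth 3.
Bags: B1 = {1, 2, 4, 5}  B2 = {2, 3, 4, 5}
Tree: B1–B2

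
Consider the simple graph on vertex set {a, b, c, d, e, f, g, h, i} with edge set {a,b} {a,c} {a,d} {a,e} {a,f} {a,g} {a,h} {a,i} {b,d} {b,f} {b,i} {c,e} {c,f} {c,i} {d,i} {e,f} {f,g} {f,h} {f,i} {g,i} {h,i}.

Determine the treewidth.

A width-3 tree decomposition is:
Bags: B1 = {a, f, h, i}  B2 = {a, b, f, i}  B3 = {a, c, f, i}  B4 = {a, b, d, i}  B5 = {a, f, g, i}  B6 = {a, c, e, f}
Tree: B1–B2, B2–B3, B2–B4, B3–B5, B3–B6
Every bag has size at most 4, so the width is 4 − 1 = 3 and tw(G) ≤ 3. For the lower bound, the 4 vertices {a, b, d, i} are pairwise adjacent, and any tree decomposition puts a clique entirely inside one bag — forcing width ≥ 3. Combining the bounds, tw(G) = 3.

3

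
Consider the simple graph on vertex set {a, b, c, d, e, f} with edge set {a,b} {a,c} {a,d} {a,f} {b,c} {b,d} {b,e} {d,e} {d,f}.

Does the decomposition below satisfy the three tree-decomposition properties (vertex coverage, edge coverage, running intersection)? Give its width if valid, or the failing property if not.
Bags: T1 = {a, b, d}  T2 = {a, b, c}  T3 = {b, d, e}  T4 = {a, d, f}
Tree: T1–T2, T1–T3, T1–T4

Every vertex of G appears in some bag (union = {a, b, c, d, e, f}); every edge is covered by a bag; and for each vertex v the set of bags containing v is connected in the bag tree. The decomposition is therefore valid. The largest bag has 3 vertices, so the width is 2.

Yes; width 2.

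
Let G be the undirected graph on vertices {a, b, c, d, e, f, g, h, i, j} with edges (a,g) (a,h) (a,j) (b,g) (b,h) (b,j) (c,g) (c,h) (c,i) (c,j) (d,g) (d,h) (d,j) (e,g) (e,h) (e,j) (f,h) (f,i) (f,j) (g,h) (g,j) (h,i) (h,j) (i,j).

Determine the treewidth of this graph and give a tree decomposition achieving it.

Treewidth 3.
Bags: B1 = {a, g, h, j}  B2 = {c, g, h, j}  B3 = {b, g, h, j}  B4 = {e, g, h, j}  B5 = {c, h, i, j}  B6 = {f, h, i, j}  B7 = {d, g, h, j}
Tree: B1–B2, B1–B3, B1–B4, B2–B5, B5–B6, B1–B7

The largest bag has 4 vertices, giving width 3; this decomposition certifies tw(G) ≤ 3. On the other hand G contains the 4-clique {d, g, h, j}. A clique must lie in a single bag of any decomposition, so no decomposition can have width below 3. Hence tw(G) = 3 exactly.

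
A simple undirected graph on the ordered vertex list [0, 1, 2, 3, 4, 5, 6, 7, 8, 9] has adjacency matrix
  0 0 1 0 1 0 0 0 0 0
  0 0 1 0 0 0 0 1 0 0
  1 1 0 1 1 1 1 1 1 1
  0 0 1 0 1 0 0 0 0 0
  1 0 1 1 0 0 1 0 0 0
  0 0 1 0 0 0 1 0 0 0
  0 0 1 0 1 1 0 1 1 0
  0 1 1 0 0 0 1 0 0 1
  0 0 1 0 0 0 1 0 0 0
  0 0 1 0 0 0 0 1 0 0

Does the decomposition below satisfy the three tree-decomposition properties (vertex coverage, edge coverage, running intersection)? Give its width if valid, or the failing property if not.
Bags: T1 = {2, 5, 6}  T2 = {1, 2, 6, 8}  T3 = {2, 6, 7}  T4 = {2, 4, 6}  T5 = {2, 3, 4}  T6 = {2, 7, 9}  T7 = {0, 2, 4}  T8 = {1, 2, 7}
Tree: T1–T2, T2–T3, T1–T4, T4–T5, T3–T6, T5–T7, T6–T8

A tree decomposition must satisfy three properties: every vertex lies in some bag; for every edge, both endpoints lie together in some bag; and for every vertex, the bags containing it form a connected subtree. Here bags containing vertex 1 are not connected in the tree, so the decomposition is invalid.

No — bags containing vertex 1 are not connected in the tree.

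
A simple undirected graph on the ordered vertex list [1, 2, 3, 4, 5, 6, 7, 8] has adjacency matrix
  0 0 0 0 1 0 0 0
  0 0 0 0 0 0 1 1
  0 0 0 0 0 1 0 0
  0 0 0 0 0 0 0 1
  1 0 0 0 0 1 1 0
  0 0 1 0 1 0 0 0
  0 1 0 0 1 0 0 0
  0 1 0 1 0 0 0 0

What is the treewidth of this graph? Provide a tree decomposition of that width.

Treewidth 1.
One such decomposition:
Bags: B1 = {2, 7}  B2 = {2, 8}  B3 = {5, 7}  B4 = {5, 6}  B5 = {3, 6}  B6 = {4, 8}  B7 = {1, 5}
Tree: B1–B2, B1–B3, B3–B4, B4–B5, B2–B6, B3–B7

Every bag has size at most 2, so the width is 2 − 1 = 1 and tw(G) ≤ 1. Any graph with an edge has treewidth ≥ 1, and G has the edge 7–2. Therefore the treewidth is 1.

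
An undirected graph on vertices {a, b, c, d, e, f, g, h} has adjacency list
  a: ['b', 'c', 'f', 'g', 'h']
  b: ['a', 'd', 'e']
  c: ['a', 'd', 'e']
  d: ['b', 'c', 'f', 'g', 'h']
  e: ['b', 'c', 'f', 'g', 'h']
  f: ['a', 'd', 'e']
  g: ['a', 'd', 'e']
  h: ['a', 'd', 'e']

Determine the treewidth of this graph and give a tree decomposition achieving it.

Each bag holds 4 vertices, so the decomposition has width 3, which upper-bounds the treewidth. For the lower bound: the 4 vertex sets {a,g}, {d,f}, {e}, {b} are disjoint, each induces a connected subgraph, and every pair is joined by at least one edge of G. Contracting each set to a single vertex therefore yields K_{4} as a minor, and since treewidth is minor-monotone, tw(G) ≥ tw(K_{4}) = 3. The upper and lower bounds meet at 3, so that is the treewidth.

Treewidth 3.
Bags: B1 = {a, d, e, g}  B2 = {a, d, e, f}  B3 = {a, b, d, e}  B4 = {a, c, d, e}  B5 = {a, d, e, h}
Tree: B1–B2, B2–B3, B3–B4, B4–B5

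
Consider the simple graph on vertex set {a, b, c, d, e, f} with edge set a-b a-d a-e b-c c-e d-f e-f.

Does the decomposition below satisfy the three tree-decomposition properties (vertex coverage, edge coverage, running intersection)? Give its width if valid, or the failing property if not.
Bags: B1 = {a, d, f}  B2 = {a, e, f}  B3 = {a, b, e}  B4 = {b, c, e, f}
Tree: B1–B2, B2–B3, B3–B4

No — bags containing vertex f are not connected in the tree.

A tree decomposition must satisfy three properties: every vertex lies in some bag; for every edge, both endpoints lie together in some bag; and for every vertex, the bags containing it form a connected subtree. Here bags containing vertex f are not connected in the tree, so the decomposition is invalid.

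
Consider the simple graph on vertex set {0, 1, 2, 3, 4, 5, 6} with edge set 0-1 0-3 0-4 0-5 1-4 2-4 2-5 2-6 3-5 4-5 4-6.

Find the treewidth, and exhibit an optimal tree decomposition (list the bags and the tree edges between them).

Each bag holds 3 vertices, so the decomposition has width 2, which upper-bounds the treewidth. Conversely, {0, 3, 5} is a clique of size 3, and the vertices of any clique must share a bag in every tree decomposition; so some bag has ≥ 3 vertices and tw(G) ≥ 2. Combining the bounds, tw(G) = 2.

Treewidth 2.
One optimal decomposition is:
Bags: B1 = {2, 4, 5}  B2 = {2, 4, 6}  B3 = {0, 4, 5}  B4 = {0, 3, 5}  B5 = {0, 1, 4}
Tree: B1–B2, B1–B3, B3–B4, B3–B5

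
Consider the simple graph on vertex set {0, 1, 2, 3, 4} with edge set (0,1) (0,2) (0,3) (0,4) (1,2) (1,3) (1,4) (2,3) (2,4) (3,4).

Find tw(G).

A width-4 tree decomposition is:
Bags: B1 = {0, 1, 2, 3, 4}
Tree: (single bag)
A single bag containing all 5 vertices is trivially a valid decomposition of width 4. Conversely, {0, 1, 2, 3, 4} is a clique of size 5, and the vertices of any clique must share a bag in every tree decomposition; so some bag has ≥ 5 vertices and tw(G) ≥ 4. Combining the bounds, tw(G) = 4.

4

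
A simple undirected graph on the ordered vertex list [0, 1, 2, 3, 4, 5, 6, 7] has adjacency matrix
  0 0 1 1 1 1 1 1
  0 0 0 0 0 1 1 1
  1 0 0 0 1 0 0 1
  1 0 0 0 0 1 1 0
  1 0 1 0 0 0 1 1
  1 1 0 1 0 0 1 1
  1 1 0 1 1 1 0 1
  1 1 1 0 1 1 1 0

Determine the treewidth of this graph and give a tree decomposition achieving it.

Each bag holds 4 vertices, so the decomposition has width 3, which upper-bounds the treewidth. Conversely, {0, 2, 4, 7} is a clique of size 4, and the vertices of any clique must share a bag in every tree decomposition; so some bag has ≥ 4 vertices and tw(G) ≥ 3. Therefore the treewidth is 3.

Treewidth 3.
One such decomposition:
Bags: B1 = {0, 4, 6, 7}  B2 = {0, 5, 6, 7}  B3 = {0, 3, 5, 6}  B4 = {0, 2, 4, 7}  B5 = {1, 5, 6, 7}
Tree: B1–B2, B2–B3, B1–B4, B2–B5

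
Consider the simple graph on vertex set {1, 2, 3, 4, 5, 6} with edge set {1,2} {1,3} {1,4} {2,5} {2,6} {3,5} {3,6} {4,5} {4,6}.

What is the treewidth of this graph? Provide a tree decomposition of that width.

Treewidth 3.
One optimal decomposition is:
Bags: B1 = {1, 4, 5, 6}  B2 = {1, 3, 5, 6}  B3 = {1, 2, 5, 6}
Tree: B1–B2, B2–B3

The largest bag has 4 vertices, giving width 3; this decomposition certifies tw(G) ≤ 3. For the lower bound: the 4 vertex sets {1,4}, {3,6}, {5}, {2} are disjoint, each induces a connected subgraph, and every pair is joined by at least one edge of G. Contracting each set to a single vertex therefore yields K_{4} as a minor, and since treewidth is minor-monotone, tw(G) ≥ tw(K_{4}) = 3. The upper and lower bounds meet at 3, so that is the treewidth.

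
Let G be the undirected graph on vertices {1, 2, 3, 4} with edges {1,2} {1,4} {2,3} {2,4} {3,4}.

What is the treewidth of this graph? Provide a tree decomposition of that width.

Treewidth 2.
Bags: B1 = {2, 3, 4}  B2 = {1, 2, 4}
Tree: B1–B2

Each bag holds 3 vertices, so the decomposition has width 2, which upper-bounds the treewidth. Conversely, {1, 2, 4} is a clique of size 3, and the vertices of any clique must share a bag in every tree decomposition; so some bag has ≥ 3 vertices and tw(G) ≥ 2. Therefore the treewidth is 2.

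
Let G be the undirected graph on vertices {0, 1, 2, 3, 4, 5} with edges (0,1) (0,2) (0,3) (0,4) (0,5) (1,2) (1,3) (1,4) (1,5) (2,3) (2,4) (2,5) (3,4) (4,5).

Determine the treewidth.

4

A width-4 tree decomposition is:
Bags: B1 = {0, 1, 2, 3, 4}  B2 = {0, 1, 2, 4, 5}
Tree: B1–B2
Each bag holds 5 vertices, so the decomposition has width 4, which upper-bounds the treewidth. On the other hand G contains the 5-clique {0, 1, 2, 3, 4}. A clique must lie in a single bag of any decomposition, so no decomposition can have width below 4. Hence tw(G) = 4 exactly.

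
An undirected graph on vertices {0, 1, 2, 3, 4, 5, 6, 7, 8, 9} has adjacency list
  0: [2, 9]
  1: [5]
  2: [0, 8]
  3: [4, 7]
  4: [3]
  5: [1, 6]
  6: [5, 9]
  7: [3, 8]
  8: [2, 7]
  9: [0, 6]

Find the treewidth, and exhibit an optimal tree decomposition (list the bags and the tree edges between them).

Each bag holds 2 vertices, so the decomposition has width 1, which upper-bounds the treewidth. G has an edge, so its treewidth is at least 1. Hence tw(G) = 1 exactly.

Treewidth 1.
One optimal decomposition is:
Bags: B1 = {1, 5}  B2 = {5, 6}  B3 = {6, 9}  B4 = {0, 9}  B5 = {0, 2}  B6 = {2, 8}  B7 = {7, 8}  B8 = {3, 7}  B9 = {3, 4}
Tree: B1–B2, B2–B3, B3–B4, B4–B5, B5–B6, B6–B7, B7–B8, B8–B9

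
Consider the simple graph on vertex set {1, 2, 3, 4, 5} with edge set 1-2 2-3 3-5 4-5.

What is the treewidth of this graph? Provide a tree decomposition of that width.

Treewidth 1.
One such decomposition:
Bags: B1 = {2, 3}  B2 = {3, 5}  B3 = {1, 2}  B4 = {4, 5}
Tree: B1–B2, B1–B3, B2–B4

The largest bag has 2 vertices, giving width 1; this decomposition certifies tw(G) ≤ 1. Since G has at least one edge (e.g. 2–3), it is not an edgeless graph, so tw(G) ≥ 1. Therefore the treewidth is 1.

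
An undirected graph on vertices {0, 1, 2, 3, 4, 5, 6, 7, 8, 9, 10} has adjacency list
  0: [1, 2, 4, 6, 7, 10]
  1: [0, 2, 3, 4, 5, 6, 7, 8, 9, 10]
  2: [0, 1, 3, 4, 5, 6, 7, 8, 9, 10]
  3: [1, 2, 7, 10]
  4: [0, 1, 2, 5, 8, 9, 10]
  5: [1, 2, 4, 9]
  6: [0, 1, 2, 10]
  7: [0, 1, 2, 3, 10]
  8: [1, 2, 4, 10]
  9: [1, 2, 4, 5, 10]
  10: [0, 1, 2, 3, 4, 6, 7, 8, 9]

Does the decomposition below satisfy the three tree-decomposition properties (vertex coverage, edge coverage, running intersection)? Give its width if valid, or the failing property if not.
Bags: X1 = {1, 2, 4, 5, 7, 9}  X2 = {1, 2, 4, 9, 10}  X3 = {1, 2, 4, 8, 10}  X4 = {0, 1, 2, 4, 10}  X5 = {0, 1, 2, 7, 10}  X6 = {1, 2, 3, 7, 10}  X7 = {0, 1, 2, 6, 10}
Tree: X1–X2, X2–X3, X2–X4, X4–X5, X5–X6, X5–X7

A tree decomposition must satisfy three properties: every vertex lies in some bag; for every edge, both endpoints lie together in some bag; and for every vertex, the bags containing it form a connected subtree. Here bags containing vertex 7 are not connected in the tree, so the decomposition is invalid.

No — bags containing vertex 7 are not connected in the tree.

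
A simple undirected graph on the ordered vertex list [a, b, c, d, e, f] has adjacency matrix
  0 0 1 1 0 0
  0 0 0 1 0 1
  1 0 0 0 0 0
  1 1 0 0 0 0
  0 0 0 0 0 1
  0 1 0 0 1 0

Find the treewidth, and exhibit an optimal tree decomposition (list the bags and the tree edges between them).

Treewidth 1.
One optimal decomposition is:
Bags: B1 = {e, f}  B2 = {b, f}  B3 = {b, d}  B4 = {a, d}  B5 = {a, c}
Tree: B1–B2, B2–B3, B3–B4, B4–B5

Every bag has size at most 2, so the width is 2 − 1 = 1 and tw(G) ≤ 1. Since G has at least one edge (e.g. e–f), it is not an edgeless graph, so tw(G) ≥ 1. Combining the bounds, tw(G) = 1.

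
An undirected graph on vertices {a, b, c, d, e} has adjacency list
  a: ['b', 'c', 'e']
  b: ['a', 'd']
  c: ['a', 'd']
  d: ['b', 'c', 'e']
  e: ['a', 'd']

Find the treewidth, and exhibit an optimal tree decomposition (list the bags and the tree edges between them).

Every bag has size at most 3, so the width is 3 − 1 = 2 and tw(G) ≤ 2. The edges a–c–d–e–a form a cycle, so G is not a tree and its treewidth is at least 2. Hence tw(G) = 2 exactly.

Treewidth 2.
Bags: B1 = {a, c, d}  B2 = {a, d, e}  B3 = {a, b, d}
Tree: B1–B2, B2–B3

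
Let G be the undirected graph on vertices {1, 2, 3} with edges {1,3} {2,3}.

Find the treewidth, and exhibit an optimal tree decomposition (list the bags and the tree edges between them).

Treewidth 1.
One optimal decomposition is:
Bags: B1 = {2, 3}  B2 = {1, 3}
Tree: B1–B2

Each bag holds 2 vertices, so the decomposition has width 1, which upper-bounds the treewidth. G has an edge, so its treewidth is at least 1. Combining the bounds, tw(G) = 1.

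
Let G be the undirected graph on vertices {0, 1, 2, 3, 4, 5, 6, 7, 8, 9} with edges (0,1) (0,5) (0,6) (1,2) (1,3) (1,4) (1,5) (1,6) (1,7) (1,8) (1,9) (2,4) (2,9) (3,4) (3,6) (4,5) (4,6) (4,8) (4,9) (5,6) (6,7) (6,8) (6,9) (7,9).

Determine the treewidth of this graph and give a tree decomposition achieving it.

Treewidth 3.
One optimal decomposition is:
Bags: B1 = {0, 1, 5, 6}  B2 = {1, 4, 5, 6}  B3 = {1, 4, 6, 9}  B4 = {1, 3, 4, 6}  B5 = {1, 2, 4, 9}  B6 = {1, 6, 7, 9}  B7 = {1, 4, 6, 8}
Tree: B1–B2, B2–B3, B3–B4, B3–B5, B3–B6, B4–B7

Each bag holds 4 vertices, so the decomposition has width 3, which upper-bounds the treewidth. Conversely, {1, 2, 4, 9} is a clique of size 4, and the vertices of any clique must share a bag in every tree decomposition; so some bag has ≥ 4 vertices and tw(G) ≥ 3. Hence tw(G) = 3 exactly.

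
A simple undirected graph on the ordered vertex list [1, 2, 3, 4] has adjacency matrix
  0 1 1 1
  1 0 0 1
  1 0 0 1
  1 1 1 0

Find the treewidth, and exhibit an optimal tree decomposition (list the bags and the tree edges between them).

Treewidth 2.
Bags: B1 = {1, 3, 4}  B2 = {1, 2, 4}
Tree: B1–B2

Every bag has size at most 3, so the width is 3 − 1 = 2 and tw(G) ≤ 2. For the lower bound, the 3 vertices {1, 2, 4} are pairwise adjacent, and any tree decomposition puts a clique entirely inside one bag — forcing width ≥ 2. Combining the bounds, tw(G) = 2.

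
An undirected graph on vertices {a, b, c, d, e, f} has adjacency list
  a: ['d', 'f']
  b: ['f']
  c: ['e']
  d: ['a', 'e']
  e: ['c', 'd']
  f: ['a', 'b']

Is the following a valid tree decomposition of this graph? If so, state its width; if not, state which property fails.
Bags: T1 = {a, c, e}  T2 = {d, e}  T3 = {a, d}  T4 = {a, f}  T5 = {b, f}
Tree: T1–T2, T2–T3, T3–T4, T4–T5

No — bags containing vertex a are not connected in the tree.

A tree decomposition must satisfy three properties: every vertex lies in some bag; for every edge, both endpoints lie together in some bag; and for every vertex, the bags containing it form a connected subtree. Here bags containing vertex a are not connected in the tree, so the decomposition is invalid.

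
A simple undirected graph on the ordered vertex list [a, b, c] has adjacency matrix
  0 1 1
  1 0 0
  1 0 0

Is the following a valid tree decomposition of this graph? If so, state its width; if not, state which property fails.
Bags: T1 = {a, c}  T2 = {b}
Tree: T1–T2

A tree decomposition must satisfy three properties: every vertex lies in some bag; for every edge, both endpoints lie together in some bag; and for every vertex, the bags containing it form a connected subtree. Here edge (a,b) lies in no bag, so the decomposition is invalid.

No — edge (a,b) lies in no bag.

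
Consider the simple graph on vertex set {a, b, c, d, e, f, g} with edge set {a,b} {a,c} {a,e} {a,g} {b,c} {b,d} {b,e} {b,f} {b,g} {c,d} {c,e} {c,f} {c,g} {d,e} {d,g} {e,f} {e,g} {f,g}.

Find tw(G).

A width-4 tree decomposition is:
Bags: B1 = {b, c, d, e, g}  B2 = {b, c, e, f, g}  B3 = {a, b, c, e, g}
Tree: B1–B2, B2–B3
The largest bag has 5 vertices, giving width 4; this decomposition certifies tw(G) ≤ 4. On the other hand G contains the 5-clique {b, c, d, e, g}. A clique must lie in a single bag of any decomposition, so no decomposition can have width below 4. Hence tw(G) = 4 exactly.

4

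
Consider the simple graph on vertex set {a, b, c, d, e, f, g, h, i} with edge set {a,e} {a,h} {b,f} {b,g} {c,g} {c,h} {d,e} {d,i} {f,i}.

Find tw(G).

2

A width-2 tree decomposition is:
Bags: B1 = {c, g, h}  B2 = {b, g, h}  B3 = {b, f, h}  B4 = {f, h, i}  B5 = {d, h, i}  B6 = {d, e, h}  B7 = {a, e, h}
Tree: B1–B2, B2–B3, B3–B4, B4–B5, B5–B6, B6–B7
Each bag holds 3 vertices, so the decomposition has width 2, which upper-bounds the treewidth. Since h–c–g–b–f–i–d–e–a–h is a cycle in G, G is not acyclic. Forests are exactly the graphs of treewidth ≤ 1, so tw(G) ≥ 2. Hence tw(G) = 2 exactly.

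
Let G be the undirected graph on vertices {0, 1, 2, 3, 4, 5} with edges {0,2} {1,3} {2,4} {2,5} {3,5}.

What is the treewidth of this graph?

A width-1 tree decomposition is:
Bags: B1 = {0, 2}  B2 = {2, 5}  B3 = {3, 5}  B4 = {1, 3}  B5 = {2, 4}
Tree: B1–B2, B2–B3, B3–B4, B1–B5
The largest bag has 2 vertices, giving width 1; this decomposition certifies tw(G) ≤ 1. Any graph with an edge has treewidth ≥ 1, and G has the edge 0–2. Therefore the treewidth is 1.

1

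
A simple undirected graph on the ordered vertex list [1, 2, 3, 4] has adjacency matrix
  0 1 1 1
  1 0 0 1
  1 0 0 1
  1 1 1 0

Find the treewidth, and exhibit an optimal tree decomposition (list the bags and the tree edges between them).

Treewidth 2.
Bags: B1 = {1, 3, 4}  B2 = {1, 2, 4}
Tree: B1–B2

The largest bag has 3 vertices, giving width 2; this decomposition certifies tw(G) ≤ 2. On the other hand G contains the 3-clique {1, 2, 4}. A clique must lie in a single bag of any decomposition, so no decomposition can have width below 2. Combining the bounds, tw(G) = 2.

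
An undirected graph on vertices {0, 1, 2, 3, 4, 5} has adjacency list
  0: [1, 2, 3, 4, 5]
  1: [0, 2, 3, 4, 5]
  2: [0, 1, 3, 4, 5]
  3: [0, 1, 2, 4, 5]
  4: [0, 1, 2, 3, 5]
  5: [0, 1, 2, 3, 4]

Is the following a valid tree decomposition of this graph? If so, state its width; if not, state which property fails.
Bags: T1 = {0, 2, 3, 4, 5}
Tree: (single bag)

No — vertex 1 appears in no bag.

A tree decomposition must satisfy three properties: every vertex lies in some bag; for every edge, both endpoints lie together in some bag; and for every vertex, the bags containing it form a connected subtree. Here vertex 1 appears in no bag, so the decomposition is invalid.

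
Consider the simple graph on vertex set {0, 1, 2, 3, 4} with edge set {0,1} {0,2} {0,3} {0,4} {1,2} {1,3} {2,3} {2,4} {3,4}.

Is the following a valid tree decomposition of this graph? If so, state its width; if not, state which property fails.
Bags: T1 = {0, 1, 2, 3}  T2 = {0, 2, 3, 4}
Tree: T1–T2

Every vertex of G appears in some bag (union = {0, 1, 2, 3, 4}); every edge is covered by a bag; and for each vertex v the set of bags containing v is connected in the bag tree. The decomposition is therefore valid. The largest bag has 4 vertices, so the width is 3.

Yes; width 3.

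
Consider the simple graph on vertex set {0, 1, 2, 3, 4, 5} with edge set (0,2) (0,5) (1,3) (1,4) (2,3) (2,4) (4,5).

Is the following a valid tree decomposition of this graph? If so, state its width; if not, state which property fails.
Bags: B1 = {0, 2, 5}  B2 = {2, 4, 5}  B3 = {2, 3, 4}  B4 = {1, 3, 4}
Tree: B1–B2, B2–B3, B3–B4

Vertex coverage: the bags together contain {0, 1, 2, 3, 4, 5}, the full vertex set. Edge coverage: each edge of G has both endpoints in at least one bag. Running intersection: for every vertex, the bags containing it form a connected subtree. All three properties hold, so this is a valid tree decomposition of width max|bag| − 1 = 2, and hence tw(G) ≤ 2.

Yes; width 2.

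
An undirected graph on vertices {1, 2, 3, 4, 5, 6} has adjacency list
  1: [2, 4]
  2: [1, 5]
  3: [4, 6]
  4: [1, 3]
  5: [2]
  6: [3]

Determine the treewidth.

1

A width-1 tree decomposition is:
Bags: B1 = {2, 5}  B2 = {1, 2}  B3 = {1, 4}  B4 = {3, 4}  B5 = {3, 6}
Tree: B1–B2, B2–B3, B3–B4, B4–B5
The largest bag has 2 vertices, giving width 1; this decomposition certifies tw(G) ≤ 1. G has an edge, so its treewidth is at least 1. Combining the bounds, tw(G) = 1.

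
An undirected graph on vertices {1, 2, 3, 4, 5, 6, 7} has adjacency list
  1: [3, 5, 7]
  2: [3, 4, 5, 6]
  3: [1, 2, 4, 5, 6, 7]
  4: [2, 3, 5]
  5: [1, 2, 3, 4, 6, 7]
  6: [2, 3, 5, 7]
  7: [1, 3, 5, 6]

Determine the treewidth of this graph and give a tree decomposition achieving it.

Treewidth 3.
One optimal decomposition is:
Bags: B1 = {2, 3, 5, 6}  B2 = {2, 3, 4, 5}  B3 = {3, 5, 6, 7}  B4 = {1, 3, 5, 7}
Tree: B1–B2, B1–B3, B3–B4

Each bag holds 4 vertices, so the decomposition has width 3, which upper-bounds the treewidth. On the other hand G contains the 4-clique {1, 3, 5, 7}. A clique must lie in a single bag of any decomposition, so no decomposition can have width below 3. Therefore the treewidth is 3.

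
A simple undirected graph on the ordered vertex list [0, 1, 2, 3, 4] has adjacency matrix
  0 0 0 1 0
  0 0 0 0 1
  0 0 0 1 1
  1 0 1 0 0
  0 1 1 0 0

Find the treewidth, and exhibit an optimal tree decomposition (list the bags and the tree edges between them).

Each bag holds 2 vertices, so the decomposition has width 1, which upper-bounds the treewidth. Since G has at least one edge (e.g. 1–4), it is not an edgeless graph, so tw(G) ≥ 1. Combining the bounds, tw(G) = 1.

Treewidth 1.
Bags: B1 = {1, 4}  B2 = {2, 4}  B3 = {2, 3}  B4 = {0, 3}
Tree: B1–B2, B2–B3, B3–B4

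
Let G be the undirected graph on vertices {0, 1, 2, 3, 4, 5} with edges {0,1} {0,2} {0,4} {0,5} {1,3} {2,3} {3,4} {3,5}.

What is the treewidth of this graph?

2

A width-2 tree decomposition is:
Bags: B1 = {0, 2, 3}  B2 = {0, 3, 4}  B3 = {0, 3, 5}  B4 = {0, 1, 3}
Tree: B1–B2, B2–B3, B3–B4
Every bag has size at most 3, so the width is 3 − 1 = 2 and tw(G) ≤ 2. Since 3–2–0–4–3 is a cycle in G, G is not acyclic. Forests are exactly the graphs of treewidth ≤ 1, so tw(G) ≥ 2. Combining the bounds, tw(G) = 2.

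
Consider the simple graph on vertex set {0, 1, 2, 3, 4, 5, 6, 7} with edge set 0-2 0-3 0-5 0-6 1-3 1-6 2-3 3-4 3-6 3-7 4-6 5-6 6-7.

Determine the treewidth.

2

A width-2 tree decomposition is:
Bags: B1 = {0, 3, 6}  B2 = {3, 4, 6}  B3 = {3, 6, 7}  B4 = {1, 3, 6}  B5 = {0, 2, 3}  B6 = {0, 5, 6}
Tree: B1–B2, B2–B3, B1–B4, B1–B5, B1–B6
Each bag holds 3 vertices, so the decomposition has width 2, which upper-bounds the treewidth. On the other hand G contains the 3-clique {0, 2, 3}. A clique must lie in a single bag of any decomposition, so no decomposition can have width below 2. The upper and lower bounds meet at 2, so that is the treewidth.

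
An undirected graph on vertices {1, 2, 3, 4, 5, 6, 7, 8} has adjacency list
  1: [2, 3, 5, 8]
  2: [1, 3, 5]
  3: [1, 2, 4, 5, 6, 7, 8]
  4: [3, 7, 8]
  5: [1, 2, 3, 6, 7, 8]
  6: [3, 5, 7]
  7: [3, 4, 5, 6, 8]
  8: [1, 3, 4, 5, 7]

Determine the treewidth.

A width-3 tree decomposition is:
Bags: B1 = {3, 5, 7, 8}  B2 = {3, 4, 7, 8}  B3 = {1, 3, 5, 8}  B4 = {1, 2, 3, 5}  B5 = {3, 5, 6, 7}
Tree: B1–B2, B1–B3, B3–B4, B1–B5
Each bag holds 4 vertices, so the decomposition has width 3, which upper-bounds the treewidth. For the lower bound, the 4 vertices {3, 4, 7, 8} are pairwise adjacent, and any tree decomposition puts a clique entirely inside one bag — forcing width ≥ 3. Hence tw(G) = 3 exactly.

3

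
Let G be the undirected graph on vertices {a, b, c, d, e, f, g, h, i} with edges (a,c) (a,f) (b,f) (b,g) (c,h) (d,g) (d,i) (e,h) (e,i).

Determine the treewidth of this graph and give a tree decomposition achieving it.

Treewidth 2.
One optimal decomposition is:
Bags: B1 = {e, h, i}  B2 = {d, h, i}  B3 = {d, g, h}  B4 = {b, g, h}  B5 = {b, f, h}  B6 = {a, f, h}  B7 = {a, c, h}
Tree: B1–B2, B2–B3, B3–B4, B4–B5, B5–B6, B6–B7

Each bag holds 3 vertices, so the decomposition has width 2, which upper-bounds the treewidth. For the lower bound, G contains the cycle h–e–i–d–g–b–f–a–c–h, so G is not a forest; only forests have treewidth ≤ 1, hence tw(G) ≥ 2. The upper and lower bounds meet at 2, so that is the treewidth.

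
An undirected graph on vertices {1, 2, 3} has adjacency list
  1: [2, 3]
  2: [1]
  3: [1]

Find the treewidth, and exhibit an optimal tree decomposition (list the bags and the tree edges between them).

Treewidth 1.
One such decomposition:
Bags: B1 = {1, 3}  B2 = {1, 2}
Tree: B1–B2

The largest bag has 2 vertices, giving width 1; this decomposition certifies tw(G) ≤ 1. G has an edge, so its treewidth is at least 1. Therefore the treewidth is 1.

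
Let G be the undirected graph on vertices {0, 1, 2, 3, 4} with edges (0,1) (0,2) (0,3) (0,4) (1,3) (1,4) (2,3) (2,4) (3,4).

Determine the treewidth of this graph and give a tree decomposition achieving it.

Each bag holds 4 vertices, so the decomposition has width 3, which upper-bounds the treewidth. On the other hand G contains the 4-clique {0, 1, 3, 4}. A clique must lie in a single bag of any decomposition, so no decomposition can have width below 3. Hence tw(G) = 3 exactly.

Treewidth 3.
Bags: B1 = {0, 1, 3, 4}  B2 = {0, 2, 3, 4}
Tree: B1–B2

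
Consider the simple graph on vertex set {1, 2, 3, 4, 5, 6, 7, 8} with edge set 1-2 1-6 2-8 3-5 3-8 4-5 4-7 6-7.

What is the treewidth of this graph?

2

A width-2 tree decomposition is:
Bags: B1 = {2, 3, 8}  B2 = {2, 3, 5}  B3 = {2, 4, 5}  B4 = {2, 4, 7}  B5 = {2, 6, 7}  B6 = {1, 2, 6}
Tree: B1–B2, B2–B3, B3–B4, B4–B5, B5–B6
The largest bag has 3 vertices, giving width 2; this decomposition certifies tw(G) ≤ 2. For the lower bound, G contains the cycle 2–8–3–5–4–7–6–1–2, so G is not a forest; only forests have treewidth ≤ 1, hence tw(G) ≥ 2. The upper and lower bounds meet at 2, so that is the treewidth.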